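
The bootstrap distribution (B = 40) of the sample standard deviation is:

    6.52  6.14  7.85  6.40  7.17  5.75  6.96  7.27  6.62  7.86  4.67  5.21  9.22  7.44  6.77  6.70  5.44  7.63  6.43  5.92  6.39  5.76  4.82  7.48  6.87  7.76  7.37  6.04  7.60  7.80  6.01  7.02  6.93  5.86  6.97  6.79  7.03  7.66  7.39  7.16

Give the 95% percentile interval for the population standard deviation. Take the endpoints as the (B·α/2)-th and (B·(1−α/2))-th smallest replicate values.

(4.67, 7.86)

Sorted replicates: 4.67, 4.82, 5.21, 5.44, 5.75, 5.76, 5.86, 5.92, 6.01, 6.04, 6.14, 6.39, 6.40, 6.43, 6.52, 6.62, 6.70, 6.77, 6.79, 6.87, 6.93, 6.96, 6.97, 7.02, 7.03, 7.16, 7.17, 7.27, 7.37, 7.39, 7.44, 7.48, 7.60, 7.63, 7.66, 7.76, 7.80, 7.85, 7.86, 9.22
α = 0.05; lower rank = 40 × 0.025 = 1; upper rank = 40 × 0.975 = 39.
The 1st smallest replicate is 4.67; the 39th is 7.86.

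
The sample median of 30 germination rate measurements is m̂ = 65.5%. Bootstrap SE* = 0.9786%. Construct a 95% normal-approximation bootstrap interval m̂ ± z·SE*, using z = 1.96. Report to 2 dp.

Margin = 1.96 × 0.9786 = 1.918
Interval: 65.5 ± 1.918

(63.58, 67.42)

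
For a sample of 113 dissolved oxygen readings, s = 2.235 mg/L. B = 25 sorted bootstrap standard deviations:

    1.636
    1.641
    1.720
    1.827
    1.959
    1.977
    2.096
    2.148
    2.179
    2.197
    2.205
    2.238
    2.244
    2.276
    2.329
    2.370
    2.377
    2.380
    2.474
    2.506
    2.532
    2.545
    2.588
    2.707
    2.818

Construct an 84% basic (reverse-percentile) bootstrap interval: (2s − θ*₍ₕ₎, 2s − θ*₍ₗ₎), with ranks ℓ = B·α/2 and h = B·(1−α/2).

Percentile endpoints at ranks 2 and 23: θ*₍2₎ = 1.641, θ*₍23₎ = 2.588.
Basic interval reflects these around s:
  lower = 2 × 2.235 − 2.588 = 1.882
  upper = 2 × 2.235 − 1.641 = 2.829

(1.882, 2.829)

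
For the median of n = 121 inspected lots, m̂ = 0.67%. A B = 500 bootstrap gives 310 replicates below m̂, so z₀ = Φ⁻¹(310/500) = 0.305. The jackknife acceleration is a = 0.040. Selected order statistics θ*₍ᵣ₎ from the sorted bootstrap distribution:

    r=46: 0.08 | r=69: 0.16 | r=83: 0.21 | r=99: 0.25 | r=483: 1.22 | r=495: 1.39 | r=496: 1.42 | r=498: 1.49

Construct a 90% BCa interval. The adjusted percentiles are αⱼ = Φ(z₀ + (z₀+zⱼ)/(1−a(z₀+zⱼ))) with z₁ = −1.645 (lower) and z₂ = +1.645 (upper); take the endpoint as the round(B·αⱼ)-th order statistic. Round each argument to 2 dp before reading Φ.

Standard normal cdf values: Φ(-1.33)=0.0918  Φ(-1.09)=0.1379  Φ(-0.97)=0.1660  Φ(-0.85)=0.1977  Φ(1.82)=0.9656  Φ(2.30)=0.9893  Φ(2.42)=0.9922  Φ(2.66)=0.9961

Lower: z₀ + z₁ = 0.305 + (-1.645) = -1.340; 1 − a(z₀+z₁) = 1 − (0.040)(-1.340) = 1.0536; argument = 0.305 + (-1.340)/1.0536 = -0.9668 → -0.97.
α₁ = Φ(-0.97) = 0.1660; rank = round(500 × 0.1660) = 83; θ*₍83₎ = 0.21.
Upper: z₀ + z₂ = 1.950; 1 − a(z₀+z₂) = 0.9220; argument = 2.4200 → 2.42; α₂ = 0.9922; rank = 496; θ*₍496₎ = 1.42.

(0.21, 1.42)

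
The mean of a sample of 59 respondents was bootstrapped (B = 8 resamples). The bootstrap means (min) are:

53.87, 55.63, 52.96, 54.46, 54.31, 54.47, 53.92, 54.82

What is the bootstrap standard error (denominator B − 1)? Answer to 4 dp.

SE* = 0.7763

Bootstrap SE is the standard deviation of the 8 replicate means.
Mean of replicates: (53.87 + 55.63 + 52.96 + 54.46 + 54.31 + 54.47 + 53.92 + 54.82) / 8 = 434.44000 / 8 = 54.30500
Sum of squared deviations: (−0.43500)² + (+1.32500)² + (−1.34500)² + (+0.15500)² + (+0.00500)² + (+0.16500)² + (−0.38500)² + (+0.51500)² = 4.21860
Variance = 4.21860 / 7 = 0.60266
SE* = √0.60266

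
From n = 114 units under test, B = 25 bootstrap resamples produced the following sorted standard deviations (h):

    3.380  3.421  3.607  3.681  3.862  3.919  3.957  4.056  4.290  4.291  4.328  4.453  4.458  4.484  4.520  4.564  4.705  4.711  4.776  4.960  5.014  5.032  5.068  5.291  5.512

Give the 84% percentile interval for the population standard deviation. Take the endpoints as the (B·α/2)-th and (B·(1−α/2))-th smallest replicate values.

α = 0.16; lower rank = 25 × 0.080 = 2; upper rank = 25 × 0.920 = 23.
The 2nd smallest replicate is 3.421; the 23rd is 5.068.

(3.421, 5.068)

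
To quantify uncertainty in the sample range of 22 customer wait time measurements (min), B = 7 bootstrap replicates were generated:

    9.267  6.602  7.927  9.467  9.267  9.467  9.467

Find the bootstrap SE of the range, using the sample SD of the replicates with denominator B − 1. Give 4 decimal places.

Bootstrap SE is the standard deviation of the 7 replicate ranges.
Mean of replicates: (9.267 + 6.602 + 7.927 + 9.467 + 9.267 + 9.467 + 9.467) / 7 = 61.46400 / 7 = 8.78057
Sum of squared deviations: (+0.48643)² + (−2.17857)² + (−0.85357)² + (+0.68643)² + (+0.48643)² + (+0.68643)² + (+0.68643)² = 7.36154
Variance = 7.36154 / 6 = 1.22692
SE* = √1.22692

SE* = 1.1077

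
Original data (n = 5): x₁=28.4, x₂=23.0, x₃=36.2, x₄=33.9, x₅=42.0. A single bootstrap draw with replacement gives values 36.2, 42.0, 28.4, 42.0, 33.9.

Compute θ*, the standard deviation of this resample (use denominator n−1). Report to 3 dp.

Mean = 36.5000; sum of squared deviations = 132.9600
s² = 132.9600 / 4 = 33.2400
s = √33.2400 = 5.765

θ* = 5.765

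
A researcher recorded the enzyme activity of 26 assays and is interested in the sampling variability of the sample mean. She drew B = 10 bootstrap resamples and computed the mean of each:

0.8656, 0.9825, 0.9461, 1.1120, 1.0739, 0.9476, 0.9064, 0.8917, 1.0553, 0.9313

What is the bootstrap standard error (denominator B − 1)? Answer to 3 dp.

Bootstrap SE is the standard deviation of the 10 replicate means.
Mean of replicates: (0.8656 + 0.9825 + 0.9461 + 1.1120 + 1.0739 + 0.9476 + 0.9064 + 0.8917 + 1.0553 + 0.9313) / 10 = 9.71240 / 10 = 0.97124
Sum of squared deviations: (−0.10564)² + (+0.01126)² + (−0.02514)² + (+0.14076)² + (+0.10266)² + (−0.02364)² + (−0.06484)² + (−0.07954)² + (+0.08406)² + (−0.03994)² = 0.06202
Variance = 0.06202 / 9 = 0.00689
SE* = √0.00689

SE* = 0.083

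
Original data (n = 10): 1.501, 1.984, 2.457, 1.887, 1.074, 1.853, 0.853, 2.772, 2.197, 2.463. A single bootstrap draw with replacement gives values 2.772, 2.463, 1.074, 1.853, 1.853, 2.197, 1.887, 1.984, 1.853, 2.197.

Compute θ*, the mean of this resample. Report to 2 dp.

θ* = 2.01

Mean = (2.772 + 2.463 + 1.074 + 1.853 + 1.853 + 2.197 + 1.887 + 1.984 + 1.853 + 2.197) / 10 = 20.1330 / 10 = 2.01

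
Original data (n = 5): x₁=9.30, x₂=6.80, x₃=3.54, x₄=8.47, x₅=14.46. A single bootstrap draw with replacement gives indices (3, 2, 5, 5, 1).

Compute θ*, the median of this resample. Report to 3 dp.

θ* = 9.300

Resample values: 3.54, 6.80, 14.46, 14.46, 9.30.
Sorted: 3.54, 6.80, 9.30, 14.46, 14.46
Median = middle value = 9.300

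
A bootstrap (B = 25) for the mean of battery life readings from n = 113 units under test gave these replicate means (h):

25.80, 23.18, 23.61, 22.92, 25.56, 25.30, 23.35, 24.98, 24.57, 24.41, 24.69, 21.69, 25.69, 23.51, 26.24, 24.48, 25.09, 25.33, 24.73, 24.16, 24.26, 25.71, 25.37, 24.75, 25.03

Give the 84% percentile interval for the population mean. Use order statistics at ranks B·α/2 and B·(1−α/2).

Sorted replicates: 21.69, 22.92, 23.18, 23.35, 23.51, 23.61, 24.16, 24.26, 24.41, 24.48, 24.57, 24.69, 24.73, 24.75, 24.98, 25.03, 25.09, 25.30, 25.33, 25.37, 25.56, 25.69, 25.71, 25.80, 26.24
α = 0.16; lower rank = 25 × 0.080 = 2; upper rank = 25 × 0.920 = 23.
The 2nd smallest replicate is 22.92; the 23rd is 25.71.

(22.92, 25.71)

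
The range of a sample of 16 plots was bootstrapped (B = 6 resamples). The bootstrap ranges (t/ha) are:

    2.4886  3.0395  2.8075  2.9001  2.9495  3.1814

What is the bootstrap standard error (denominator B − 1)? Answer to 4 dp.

SE* = 0.2361

Bootstrap SE is the standard deviation of the 6 replicate ranges.
Mean of replicates: (2.4886 + 3.0395 + 2.8075 + 2.9001 + 2.9495 + 3.1814) / 6 = 17.36660 / 6 = 2.89443
Sum of squared deviations: (−0.40583)² + (+0.14507)² + (−0.08693)² + (+0.00567)² + (+0.05507)² + (+0.28697)² = 0.27872
Variance = 0.27872 / 5 = 0.05574
SE* = √0.05574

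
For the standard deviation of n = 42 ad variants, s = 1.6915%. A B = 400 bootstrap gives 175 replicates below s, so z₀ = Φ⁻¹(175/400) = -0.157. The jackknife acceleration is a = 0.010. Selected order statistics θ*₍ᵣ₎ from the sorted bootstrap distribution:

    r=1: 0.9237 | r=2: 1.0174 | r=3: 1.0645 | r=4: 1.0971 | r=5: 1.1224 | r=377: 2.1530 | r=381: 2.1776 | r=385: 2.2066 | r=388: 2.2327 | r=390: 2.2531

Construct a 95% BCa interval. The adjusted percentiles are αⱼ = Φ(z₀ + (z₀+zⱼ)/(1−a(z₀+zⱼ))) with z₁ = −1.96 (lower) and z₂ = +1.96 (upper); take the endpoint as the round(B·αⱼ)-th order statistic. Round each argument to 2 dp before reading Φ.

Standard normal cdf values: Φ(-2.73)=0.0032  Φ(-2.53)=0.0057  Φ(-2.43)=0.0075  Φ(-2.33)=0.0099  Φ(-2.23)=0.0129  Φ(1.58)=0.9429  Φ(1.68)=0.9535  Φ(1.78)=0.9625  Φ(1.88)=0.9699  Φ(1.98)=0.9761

Lower: z₀ + z₁ = -0.157 + (-1.960) = -2.117; 1 − a(z₀+z₁) = 1 − (0.010)(-2.117) = 1.0212; argument = -0.157 + (-2.117)/1.0212 = -2.2301 → -2.23.
α₁ = Φ(-2.23) = 0.0129; rank = round(400 × 0.0129) = 5; θ*₍5₎ = 1.1224.
Upper: z₀ + z₂ = 1.803; 1 − a(z₀+z₂) = 0.9820; argument = 1.6791 → 1.68; α₂ = 0.9535; rank = 381; θ*₍381₎ = 2.1776.

(1.1224, 2.1776)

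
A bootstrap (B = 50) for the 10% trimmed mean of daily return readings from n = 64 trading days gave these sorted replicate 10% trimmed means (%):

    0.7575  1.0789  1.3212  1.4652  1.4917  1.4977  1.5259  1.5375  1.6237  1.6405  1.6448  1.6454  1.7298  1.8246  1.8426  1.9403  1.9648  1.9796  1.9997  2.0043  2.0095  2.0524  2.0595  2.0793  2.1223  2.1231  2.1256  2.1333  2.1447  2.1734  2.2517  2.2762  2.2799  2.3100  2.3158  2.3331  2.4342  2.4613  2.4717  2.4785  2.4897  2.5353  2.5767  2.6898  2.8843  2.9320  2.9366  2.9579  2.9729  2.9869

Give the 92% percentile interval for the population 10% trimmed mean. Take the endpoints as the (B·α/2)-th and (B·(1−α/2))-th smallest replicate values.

α = 0.08; lower rank = 50 × 0.040 = 2; upper rank = 50 × 0.960 = 48.
The 2nd smallest replicate is 1.0789; the 48th is 2.9579.

(1.0789, 2.9579)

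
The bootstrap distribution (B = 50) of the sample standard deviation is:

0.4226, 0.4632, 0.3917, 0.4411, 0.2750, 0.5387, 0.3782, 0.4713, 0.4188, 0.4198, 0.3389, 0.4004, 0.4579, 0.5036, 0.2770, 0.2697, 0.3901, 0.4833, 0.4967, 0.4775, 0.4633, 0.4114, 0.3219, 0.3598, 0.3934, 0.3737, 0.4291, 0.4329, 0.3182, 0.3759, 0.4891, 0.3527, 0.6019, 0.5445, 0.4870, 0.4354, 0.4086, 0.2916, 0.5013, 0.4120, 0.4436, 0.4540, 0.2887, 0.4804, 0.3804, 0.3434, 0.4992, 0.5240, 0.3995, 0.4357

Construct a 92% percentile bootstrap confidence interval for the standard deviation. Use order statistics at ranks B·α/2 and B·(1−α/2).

(0.2750, 0.5387)

Sorted replicates: 0.2697, 0.2750, 0.2770, 0.2887, 0.2916, 0.3182, 0.3219, 0.3389, 0.3434, 0.3527, 0.3598, 0.3737, 0.3759, 0.3782, 0.3804, 0.3901, 0.3917, 0.3934, 0.3995, 0.4004, 0.4086, 0.4114, 0.4120, 0.4188, 0.4198, 0.4226, 0.4291, 0.4329, 0.4354, 0.4357, 0.4411, 0.4436, 0.4540, 0.4579, 0.4632, 0.4633, 0.4713, 0.4775, 0.4804, 0.4833, 0.4870, 0.4891, 0.4967, 0.4992, 0.5013, 0.5036, 0.5240, 0.5387, 0.5445, 0.6019
α = 0.08; lower rank = 50 × 0.040 = 2; upper rank = 50 × 0.960 = 48.
The 2nd smallest replicate is 0.2750; the 48th is 0.5387.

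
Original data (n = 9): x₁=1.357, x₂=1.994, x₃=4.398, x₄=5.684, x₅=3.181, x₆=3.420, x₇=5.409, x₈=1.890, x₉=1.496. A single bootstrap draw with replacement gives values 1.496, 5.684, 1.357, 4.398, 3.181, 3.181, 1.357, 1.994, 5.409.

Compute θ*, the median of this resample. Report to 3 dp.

Sorted: 1.357, 1.357, 1.496, 1.994, 3.181, 3.181, 4.398, 5.409, 5.684
Median = middle value = 3.181

θ* = 3.181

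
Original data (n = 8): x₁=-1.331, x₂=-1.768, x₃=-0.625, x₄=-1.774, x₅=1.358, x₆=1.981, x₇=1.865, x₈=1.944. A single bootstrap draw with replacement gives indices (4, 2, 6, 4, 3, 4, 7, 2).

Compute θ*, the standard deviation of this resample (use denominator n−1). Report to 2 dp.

θ* = 1.67

Resample values: -1.774, -1.768, 1.981, -1.774, -0.625, -1.774, 1.865, -1.768.
Mean = -0.7046; sum of squared deviations = 19.5141
s² = 19.5141 / 7 = 2.7877
s = √2.7877 = 1.67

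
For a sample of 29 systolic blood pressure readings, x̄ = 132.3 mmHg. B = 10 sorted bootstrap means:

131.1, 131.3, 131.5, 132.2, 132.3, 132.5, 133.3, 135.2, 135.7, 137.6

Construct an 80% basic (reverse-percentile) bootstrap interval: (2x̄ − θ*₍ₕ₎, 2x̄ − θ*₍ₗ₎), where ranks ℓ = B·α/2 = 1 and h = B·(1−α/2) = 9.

(128.9, 133.5)

Percentile endpoints at ranks 1 and 9: θ*₍1₎ = 131.1, θ*₍9₎ = 135.7.
Basic interval reflects these around x̄:
  lower = 2 × 132.3 − 135.7 = 128.9
  upper = 2 × 132.3 − 131.1 = 133.5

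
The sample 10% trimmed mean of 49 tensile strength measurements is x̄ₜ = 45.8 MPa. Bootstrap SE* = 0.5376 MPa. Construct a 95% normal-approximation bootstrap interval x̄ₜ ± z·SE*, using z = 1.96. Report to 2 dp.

Margin = 1.96 × 0.5376 = 1.054
Interval: 45.8 ± 1.054

(44.75, 46.85)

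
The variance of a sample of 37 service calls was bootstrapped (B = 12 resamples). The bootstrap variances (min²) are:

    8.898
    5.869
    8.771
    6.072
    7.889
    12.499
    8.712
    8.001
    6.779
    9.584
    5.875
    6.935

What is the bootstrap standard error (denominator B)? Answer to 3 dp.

Bootstrap SE is the standard deviation of the 12 replicate variances.
Mean of replicates: (8.898 + 5.869 + 8.771 + 6.072 + 7.889 + 12.499 + 8.712 + 8.001 + 6.779 + 9.584 + 5.875 + 6.935) / 12 = 95.8840 / 12 = 7.9903
Sum of squared deviations: (+0.9077)² + (−2.1213)² + (+0.7807)² + (−1.9183)² + (−0.1013)² + (+4.5087)² + (+0.7217)² + (+0.0107)² + (−1.2113)² + (+1.5937)² + (−2.1153)² + (−1.0553)² = 40.0681
Variance = 40.0681 / 12 = 3.3390
SE* = √3.3390

SE* = 1.827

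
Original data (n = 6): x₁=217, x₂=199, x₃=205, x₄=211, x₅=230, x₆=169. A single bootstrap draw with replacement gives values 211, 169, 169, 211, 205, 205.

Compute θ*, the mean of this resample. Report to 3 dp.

Mean = (211 + 169 + 169 + 211 + 205 + 205) / 6 = 1170.0 / 6 = 195.000

θ* = 195.000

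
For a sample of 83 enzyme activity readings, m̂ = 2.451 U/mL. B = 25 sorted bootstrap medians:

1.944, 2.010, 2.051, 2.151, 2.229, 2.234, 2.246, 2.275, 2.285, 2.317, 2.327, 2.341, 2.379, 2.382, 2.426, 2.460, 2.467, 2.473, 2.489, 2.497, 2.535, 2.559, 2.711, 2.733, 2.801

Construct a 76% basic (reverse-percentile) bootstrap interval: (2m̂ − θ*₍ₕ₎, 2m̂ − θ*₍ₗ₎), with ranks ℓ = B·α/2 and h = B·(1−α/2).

(2.343, 2.851)

Percentile endpoints at ranks 3 and 22: θ*₍3₎ = 2.051, θ*₍22₎ = 2.559.
Basic interval reflects these around m̂:
  lower = 2 × 2.451 − 2.559 = 2.343
  upper = 2 × 2.451 − 2.051 = 2.851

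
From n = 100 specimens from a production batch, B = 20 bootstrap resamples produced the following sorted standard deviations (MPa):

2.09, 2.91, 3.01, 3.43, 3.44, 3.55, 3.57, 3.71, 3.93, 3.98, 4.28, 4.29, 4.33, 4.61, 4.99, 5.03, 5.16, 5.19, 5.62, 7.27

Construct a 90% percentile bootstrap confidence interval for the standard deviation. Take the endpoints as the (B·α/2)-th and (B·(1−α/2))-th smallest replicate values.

(2.09, 5.62)

α = 0.10; lower rank = 20 × 0.050 = 1; upper rank = 20 × 0.950 = 19.
The 1st smallest replicate is 2.09; the 19th is 5.62.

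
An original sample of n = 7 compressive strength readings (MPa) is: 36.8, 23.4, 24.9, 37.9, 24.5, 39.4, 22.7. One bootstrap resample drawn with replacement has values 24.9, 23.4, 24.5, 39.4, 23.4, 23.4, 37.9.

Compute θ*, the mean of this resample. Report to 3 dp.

Mean = (24.9 + 23.4 + 24.5 + 39.4 + 23.4 + 23.4 + 37.9) / 7 = 196.90 / 7 = 28.129

θ* = 28.129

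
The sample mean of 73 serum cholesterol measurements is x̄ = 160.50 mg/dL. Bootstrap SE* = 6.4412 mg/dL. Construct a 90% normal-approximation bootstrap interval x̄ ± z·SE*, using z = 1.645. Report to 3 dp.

(149.904, 171.096)

Margin = 1.645 × 6.4412 = 10.5958
Interval: 160.50 ± 10.5958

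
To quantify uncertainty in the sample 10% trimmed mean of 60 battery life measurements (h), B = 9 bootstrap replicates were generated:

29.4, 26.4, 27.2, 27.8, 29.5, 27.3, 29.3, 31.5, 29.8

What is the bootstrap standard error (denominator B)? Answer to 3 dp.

Bootstrap SE is the standard deviation of the 9 replicate 10% trimmed means.
Mean of replicates: (29.4 + 26.4 + 27.2 + 27.8 + 29.5 + 27.3 + 29.3 + 31.5 + 29.8) / 9 = 258.2000 / 9 = 28.6889
Sum of squared deviations: (+0.7111)² + (−2.2889)² + (−1.4889)² + (−0.8889)² + (+0.8111)² + (−1.3889)² + (+0.6111)² + (+2.8111)² + (+1.1111)² = 20.8489
Variance = 20.8489 / 9 = 2.3165
SE* = √2.3165

SE* = 1.522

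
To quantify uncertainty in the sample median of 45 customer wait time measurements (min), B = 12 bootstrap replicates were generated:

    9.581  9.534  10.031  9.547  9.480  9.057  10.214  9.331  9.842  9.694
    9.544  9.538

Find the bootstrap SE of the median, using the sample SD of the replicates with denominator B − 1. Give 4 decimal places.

Bootstrap SE is the standard deviation of the 12 replicate medians.
Mean of replicates: (9.581 + 9.534 + 10.031 + 9.547 + 9.480 + 9.057 + 10.214 + 9.331 + 9.842 + 9.694 + 9.544 + 9.538) / 12 = 115.39300 / 12 = 9.61608
Sum of squared deviations: (−0.03508)² + (−0.08208)² + (+0.41492)² + (−0.06908)² + (−0.13608)² + (−0.55908)² + (+0.59792)² + (−0.28508)² + (+0.22592)² + (+0.07792)² + (−0.07208)² + (−0.07808)² = 1.02317
Variance = 1.02317 / 11 = 0.09302
SE* = √0.09302

SE* = 0.3050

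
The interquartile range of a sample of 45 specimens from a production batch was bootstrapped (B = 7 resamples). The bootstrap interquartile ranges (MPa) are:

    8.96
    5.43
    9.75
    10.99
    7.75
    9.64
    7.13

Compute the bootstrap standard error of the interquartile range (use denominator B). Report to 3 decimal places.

Bootstrap SE is the standard deviation of the 7 replicate interquartile ranges.
Mean of replicates: (8.96 + 5.43 + 9.75 + 10.99 + 7.75 + 9.64 + 7.13) / 7 = 59.6500 / 7 = 8.5214
Sum of squared deviations: (+0.4386)² + (−3.0914)² + (+1.2286)² + (+2.4686)² + (−0.7714)² + (+1.1186)² + (−1.3914)² = 21.1349
Variance = 21.1349 / 7 = 3.0193
SE* = √3.0193

SE* = 1.738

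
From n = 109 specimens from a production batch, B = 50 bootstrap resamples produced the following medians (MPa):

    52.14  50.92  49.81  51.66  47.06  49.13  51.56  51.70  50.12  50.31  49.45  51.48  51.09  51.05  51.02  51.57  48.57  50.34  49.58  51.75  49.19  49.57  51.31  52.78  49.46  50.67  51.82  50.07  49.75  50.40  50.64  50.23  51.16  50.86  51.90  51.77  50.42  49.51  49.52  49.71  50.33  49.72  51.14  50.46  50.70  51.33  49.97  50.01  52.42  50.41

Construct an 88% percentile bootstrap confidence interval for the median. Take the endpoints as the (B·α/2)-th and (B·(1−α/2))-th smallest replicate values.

(49.13, 51.90)

Sorted replicates: 47.06, 48.57, 49.13, 49.19, 49.45, 49.46, 49.51, 49.52, 49.57, 49.58, 49.71, 49.72, 49.75, 49.81, 49.97, 50.01, 50.07, 50.12, 50.23, 50.31, 50.33, 50.34, 50.40, 50.41, 50.42, 50.46, 50.64, 50.67, 50.70, 50.86, 50.92, 51.02, 51.05, 51.09, 51.14, 51.16, 51.31, 51.33, 51.48, 51.56, 51.57, 51.66, 51.70, 51.75, 51.77, 51.82, 51.90, 52.14, 52.42, 52.78
α = 0.12; lower rank = 50 × 0.060 = 3; upper rank = 50 × 0.940 = 47.
The 3rd smallest replicate is 49.13; the 47th is 51.90.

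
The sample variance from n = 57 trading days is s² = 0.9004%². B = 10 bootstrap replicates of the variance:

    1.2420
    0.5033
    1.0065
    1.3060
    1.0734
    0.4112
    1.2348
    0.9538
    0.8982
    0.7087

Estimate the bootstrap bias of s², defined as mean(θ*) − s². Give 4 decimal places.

bias = +0.0334

mean(θ*) = (1.2420 + 0.5033 + 1.0065 + 1.3060 + 1.0734 + 0.4112 + 1.2348 + 0.9538 + 0.8982 + 0.7087) / 10 = 0.93379
bias = 0.93379 − 0.9004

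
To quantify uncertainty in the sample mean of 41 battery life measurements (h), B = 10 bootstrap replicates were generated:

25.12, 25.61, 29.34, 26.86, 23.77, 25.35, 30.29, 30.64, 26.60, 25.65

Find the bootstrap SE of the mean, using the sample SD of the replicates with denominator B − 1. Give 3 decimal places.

Bootstrap SE is the standard deviation of the 10 replicate means.
Mean of replicates: (25.12 + 25.61 + 29.34 + 26.86 + 23.77 + 25.35 + 30.29 + 30.64 + 26.60 + 25.65) / 10 = 269.2300 / 10 = 26.9230
Sum of squared deviations: (−1.8030)² + (−1.3130)² + (+2.4170)² + (−0.0630)² + (−3.1530)² + (−1.5730)² + (+3.3670)² + (+3.7170)² + (−0.3230)² + (−1.2730)² = 50.1140
Variance = 50.1140 / 9 = 5.5682
SE* = √5.5682

SE* = 2.360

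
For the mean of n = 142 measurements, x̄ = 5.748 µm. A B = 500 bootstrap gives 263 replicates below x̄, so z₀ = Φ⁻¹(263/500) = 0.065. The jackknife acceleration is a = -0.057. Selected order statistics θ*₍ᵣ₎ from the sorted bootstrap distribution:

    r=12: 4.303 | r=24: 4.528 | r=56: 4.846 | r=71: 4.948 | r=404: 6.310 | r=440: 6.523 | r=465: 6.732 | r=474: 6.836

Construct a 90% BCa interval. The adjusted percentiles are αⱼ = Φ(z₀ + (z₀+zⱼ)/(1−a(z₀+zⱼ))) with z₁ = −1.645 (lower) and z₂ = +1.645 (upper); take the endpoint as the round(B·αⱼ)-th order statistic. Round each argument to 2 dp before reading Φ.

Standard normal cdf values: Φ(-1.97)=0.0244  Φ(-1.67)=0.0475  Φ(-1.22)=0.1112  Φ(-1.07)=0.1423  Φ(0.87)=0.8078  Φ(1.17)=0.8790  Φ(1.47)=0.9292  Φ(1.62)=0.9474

(4.528, 6.836)

Lower: z₀ + z₁ = 0.065 + (-1.645) = -1.580; 1 − a(z₀+z₁) = 1 − (-0.057)(-1.580) = 0.9099; argument = 0.065 + (-1.580)/0.9099 = -1.6714 → -1.67.
α₁ = Φ(-1.67) = 0.0475; rank = round(500 × 0.0475) = 24; θ*₍24₎ = 4.528.
Upper: z₀ + z₂ = 1.710; 1 − a(z₀+z₂) = 1.0975; argument = 1.6231 → 1.62; α₂ = 0.9474; rank = 474; θ*₍474₎ = 6.836.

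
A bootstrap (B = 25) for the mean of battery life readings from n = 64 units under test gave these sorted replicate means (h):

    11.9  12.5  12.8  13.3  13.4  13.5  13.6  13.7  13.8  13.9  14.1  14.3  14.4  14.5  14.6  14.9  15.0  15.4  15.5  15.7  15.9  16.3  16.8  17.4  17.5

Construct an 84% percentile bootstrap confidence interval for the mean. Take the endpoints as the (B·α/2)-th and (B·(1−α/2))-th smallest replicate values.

(12.5, 16.8)

α = 0.16; lower rank = 25 × 0.080 = 2; upper rank = 25 × 0.920 = 23.
The 2nd smallest replicate is 12.5; the 23rd is 16.8.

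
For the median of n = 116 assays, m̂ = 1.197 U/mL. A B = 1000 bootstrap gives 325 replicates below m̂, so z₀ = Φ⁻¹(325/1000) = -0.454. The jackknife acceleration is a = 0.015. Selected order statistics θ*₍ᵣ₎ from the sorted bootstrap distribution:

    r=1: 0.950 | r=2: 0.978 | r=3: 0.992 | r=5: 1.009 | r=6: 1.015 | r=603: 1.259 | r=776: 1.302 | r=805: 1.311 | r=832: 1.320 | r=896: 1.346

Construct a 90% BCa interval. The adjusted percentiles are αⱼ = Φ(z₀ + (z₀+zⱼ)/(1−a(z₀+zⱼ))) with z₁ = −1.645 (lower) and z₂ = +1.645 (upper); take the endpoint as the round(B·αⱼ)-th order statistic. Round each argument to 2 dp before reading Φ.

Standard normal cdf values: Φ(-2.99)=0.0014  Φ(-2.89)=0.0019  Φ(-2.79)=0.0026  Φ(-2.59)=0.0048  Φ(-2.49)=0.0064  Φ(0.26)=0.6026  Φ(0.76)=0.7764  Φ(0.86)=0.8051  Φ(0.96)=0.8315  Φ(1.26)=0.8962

Lower: z₀ + z₁ = -0.454 + (-1.645) = -2.099; 1 − a(z₀+z₁) = 1 − (0.015)(-2.099) = 1.0315; argument = -0.454 + (-2.099)/1.0315 = -2.4889 → -2.49.
α₁ = Φ(-2.49) = 0.0064; rank = round(1000 × 0.0064) = 6; θ*₍6₎ = 1.015.
Upper: z₀ + z₂ = 1.191; 1 − a(z₀+z₂) = 0.9821; argument = 0.7587 → 0.76; α₂ = 0.7764; rank = 776; θ*₍776₎ = 1.302.

(1.015, 1.302)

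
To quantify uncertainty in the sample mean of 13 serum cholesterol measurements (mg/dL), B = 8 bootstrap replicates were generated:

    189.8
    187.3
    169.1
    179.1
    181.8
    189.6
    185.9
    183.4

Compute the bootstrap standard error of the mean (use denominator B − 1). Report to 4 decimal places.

SE* = 6.8266

Bootstrap SE is the standard deviation of the 8 replicate means.
Mean of replicates: (189.8 + 187.3 + 169.1 + 179.1 + 181.8 + 189.6 + 185.9 + 183.4) / 8 = 1466.00000 / 8 = 183.25000
Sum of squared deviations: (+6.55000)² + (+4.05000)² + (−14.15000)² + (−4.15000)² + (−1.45000)² + (+6.35000)² + (+2.65000)² + (+0.15000)² = 326.22000
Variance = 326.22000 / 7 = 46.60286
SE* = √46.60286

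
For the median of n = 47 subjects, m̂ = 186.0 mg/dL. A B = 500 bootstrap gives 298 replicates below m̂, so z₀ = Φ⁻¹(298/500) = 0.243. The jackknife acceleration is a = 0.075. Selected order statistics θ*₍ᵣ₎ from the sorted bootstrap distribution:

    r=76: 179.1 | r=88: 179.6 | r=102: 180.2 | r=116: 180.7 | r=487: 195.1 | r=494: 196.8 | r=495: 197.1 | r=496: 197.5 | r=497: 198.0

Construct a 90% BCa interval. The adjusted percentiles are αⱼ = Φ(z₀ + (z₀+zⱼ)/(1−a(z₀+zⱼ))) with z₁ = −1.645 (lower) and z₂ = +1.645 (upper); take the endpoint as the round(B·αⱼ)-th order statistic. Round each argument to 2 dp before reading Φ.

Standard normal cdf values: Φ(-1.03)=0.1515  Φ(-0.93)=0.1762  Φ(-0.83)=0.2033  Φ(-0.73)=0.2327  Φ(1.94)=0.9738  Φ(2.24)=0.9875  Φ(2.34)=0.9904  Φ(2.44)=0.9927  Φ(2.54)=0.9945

(179.1, 197.5)

Lower: z₀ + z₁ = 0.243 + (-1.645) = -1.402; 1 − a(z₀+z₁) = 1 − (0.075)(-1.402) = 1.1052; argument = 0.243 + (-1.402)/1.1052 = -1.0256 → -1.03.
α₁ = Φ(-1.03) = 0.1515; rank = round(500 × 0.1515) = 76; θ*₍76₎ = 179.1.
Upper: z₀ + z₂ = 1.888; 1 − a(z₀+z₂) = 0.8584; argument = 2.4424 → 2.44; α₂ = 0.9927; rank = 496; θ*₍496₎ = 197.5.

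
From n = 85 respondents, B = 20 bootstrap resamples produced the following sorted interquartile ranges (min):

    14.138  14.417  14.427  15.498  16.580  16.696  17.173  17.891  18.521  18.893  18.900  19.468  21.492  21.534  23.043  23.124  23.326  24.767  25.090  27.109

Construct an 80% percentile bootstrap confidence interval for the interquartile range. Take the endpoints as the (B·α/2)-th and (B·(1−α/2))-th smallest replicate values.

α = 0.20; lower rank = 20 × 0.100 = 2; upper rank = 20 × 0.900 = 18.
The 2nd smallest replicate is 14.417; the 18th is 24.767.

(14.417, 24.767)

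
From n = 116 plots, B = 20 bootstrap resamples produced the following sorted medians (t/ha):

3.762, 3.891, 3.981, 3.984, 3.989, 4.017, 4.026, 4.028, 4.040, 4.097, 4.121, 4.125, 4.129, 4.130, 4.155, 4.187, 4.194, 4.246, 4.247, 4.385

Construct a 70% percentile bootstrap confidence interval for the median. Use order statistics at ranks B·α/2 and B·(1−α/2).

(3.981, 4.194)

α = 0.30; lower rank = 20 × 0.150 = 3; upper rank = 20 × 0.850 = 17.
The 3rd smallest replicate is 3.981; the 17th is 4.194.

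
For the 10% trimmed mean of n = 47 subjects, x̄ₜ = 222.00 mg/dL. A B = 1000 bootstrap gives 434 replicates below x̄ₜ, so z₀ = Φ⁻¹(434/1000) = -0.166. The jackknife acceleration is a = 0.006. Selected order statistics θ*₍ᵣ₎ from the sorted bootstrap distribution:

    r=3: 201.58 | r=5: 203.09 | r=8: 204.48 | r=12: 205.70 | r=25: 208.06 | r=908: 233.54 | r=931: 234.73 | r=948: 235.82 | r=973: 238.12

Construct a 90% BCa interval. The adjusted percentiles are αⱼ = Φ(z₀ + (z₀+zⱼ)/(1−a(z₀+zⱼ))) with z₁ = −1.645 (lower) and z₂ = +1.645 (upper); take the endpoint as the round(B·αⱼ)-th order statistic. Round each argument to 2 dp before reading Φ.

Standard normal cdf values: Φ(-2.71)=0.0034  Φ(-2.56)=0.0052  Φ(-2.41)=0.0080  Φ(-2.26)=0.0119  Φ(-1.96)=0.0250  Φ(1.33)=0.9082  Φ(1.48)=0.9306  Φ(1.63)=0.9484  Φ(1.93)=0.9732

(208.06, 233.54)

Lower: z₀ + z₁ = -0.166 + (-1.645) = -1.811; 1 − a(z₀+z₁) = 1 − (0.006)(-1.811) = 1.0109; argument = -0.166 + (-1.811)/1.0109 = -1.9575 → -1.96.
α₁ = Φ(-1.96) = 0.0250; rank = round(1000 × 0.0250) = 25; θ*₍25₎ = 208.06.
Upper: z₀ + z₂ = 1.479; 1 − a(z₀+z₂) = 0.9911; argument = 1.3262 → 1.33; α₂ = 0.9082; rank = 908; θ*₍908₎ = 233.54.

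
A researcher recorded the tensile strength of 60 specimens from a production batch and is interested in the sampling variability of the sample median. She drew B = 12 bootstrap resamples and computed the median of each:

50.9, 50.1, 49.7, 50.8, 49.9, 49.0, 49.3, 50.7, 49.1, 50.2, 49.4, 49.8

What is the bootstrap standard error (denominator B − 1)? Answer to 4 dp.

SE* = 0.6529

Bootstrap SE is the standard deviation of the 12 replicate medians.
Mean of replicates: (50.9 + 50.1 + 49.7 + 50.8 + 49.9 + 49.0 + 49.3 + 50.7 + 49.1 + 50.2 + 49.4 + 49.8) / 12 = 598.90000 / 12 = 49.90833
Sum of squared deviations: (+0.99167)² + (+0.19167)² + (−0.20833)² + (+0.89167)² + (−0.00833)² + (−0.90833)² + (−0.60833)² + (+0.79167)² + (−0.80833)² + (+0.29167)² + (−0.50833)² + (−0.10833)² = 4.68917
Variance = 4.68917 / 11 = 0.42629
SE* = √0.42629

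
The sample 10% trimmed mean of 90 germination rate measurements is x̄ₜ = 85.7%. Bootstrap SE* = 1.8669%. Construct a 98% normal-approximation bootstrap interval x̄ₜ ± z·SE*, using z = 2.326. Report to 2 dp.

(81.36, 90.04)

Margin = 2.326 × 1.8669 = 4.342
Interval: 85.7 ± 4.342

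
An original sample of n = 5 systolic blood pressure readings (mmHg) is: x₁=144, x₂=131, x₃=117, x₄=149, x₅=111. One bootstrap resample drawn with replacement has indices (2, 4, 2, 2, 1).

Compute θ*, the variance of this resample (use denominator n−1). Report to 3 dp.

θ* = 75.200

Resample values: 131, 149, 131, 131, 144.
Mean = 137.2000; sum of squared deviations = 300.8000
s² = 300.8000 / 4 = 75.2000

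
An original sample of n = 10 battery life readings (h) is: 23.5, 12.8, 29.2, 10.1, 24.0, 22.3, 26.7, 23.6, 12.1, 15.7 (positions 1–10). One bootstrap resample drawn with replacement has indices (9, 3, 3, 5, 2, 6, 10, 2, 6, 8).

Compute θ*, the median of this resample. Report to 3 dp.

θ* = 22.300

Resample values: 12.1, 29.2, 29.2, 24.0, 12.8, 22.3, 15.7, 12.8, 22.3, 23.6.
Sorted: 12.1, 12.8, 12.8, 15.7, 22.3, 22.3, 23.6, 24.0, 29.2, 29.2
Median = average of the two middle values = 22.300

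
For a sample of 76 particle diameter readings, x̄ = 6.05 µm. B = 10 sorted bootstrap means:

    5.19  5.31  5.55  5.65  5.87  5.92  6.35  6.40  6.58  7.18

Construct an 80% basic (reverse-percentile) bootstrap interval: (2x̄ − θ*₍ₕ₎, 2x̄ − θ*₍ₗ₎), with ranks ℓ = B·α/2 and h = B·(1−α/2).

(5.52, 6.91)

Percentile endpoints at ranks 1 and 9: θ*₍1₎ = 5.19, θ*₍9₎ = 6.58.
Basic interval reflects these around x̄:
  lower = 2 × 6.05 − 6.58 = 5.52
  upper = 2 × 6.05 − 5.19 = 6.91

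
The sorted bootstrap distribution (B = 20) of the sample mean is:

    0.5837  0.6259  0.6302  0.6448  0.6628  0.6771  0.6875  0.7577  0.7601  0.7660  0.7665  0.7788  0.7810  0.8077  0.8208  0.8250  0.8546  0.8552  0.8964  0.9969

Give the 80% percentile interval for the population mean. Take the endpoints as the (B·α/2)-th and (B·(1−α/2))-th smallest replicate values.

(0.6259, 0.8552)

α = 0.20; lower rank = 20 × 0.100 = 2; upper rank = 20 × 0.900 = 18.
The 2nd smallest replicate is 0.6259; the 18th is 0.8552.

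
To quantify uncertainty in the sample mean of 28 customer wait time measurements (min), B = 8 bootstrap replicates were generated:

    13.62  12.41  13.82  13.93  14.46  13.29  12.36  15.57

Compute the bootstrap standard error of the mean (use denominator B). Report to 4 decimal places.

Bootstrap SE is the standard deviation of the 8 replicate means.
Mean of replicates: (13.62 + 12.41 + 13.82 + 13.93 + 14.46 + 13.29 + 12.36 + 15.57) / 8 = 109.46000 / 8 = 13.68250
Sum of squared deviations: (−0.06250)² + (−1.27250)² + (+0.13750)² + (+0.24750)² + (+0.77750)² + (−0.39250)² + (−1.32250)² + (+1.88750)² = 7.77355
Variance = 7.77355 / 8 = 0.97169
SE* = √0.97169

SE* = 0.9857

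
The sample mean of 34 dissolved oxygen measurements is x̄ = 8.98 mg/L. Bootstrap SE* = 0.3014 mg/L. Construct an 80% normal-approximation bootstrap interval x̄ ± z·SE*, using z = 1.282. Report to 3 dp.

(8.594, 9.366)

Margin = 1.282 × 0.3014 = 0.3864
Interval: 8.98 ± 0.3864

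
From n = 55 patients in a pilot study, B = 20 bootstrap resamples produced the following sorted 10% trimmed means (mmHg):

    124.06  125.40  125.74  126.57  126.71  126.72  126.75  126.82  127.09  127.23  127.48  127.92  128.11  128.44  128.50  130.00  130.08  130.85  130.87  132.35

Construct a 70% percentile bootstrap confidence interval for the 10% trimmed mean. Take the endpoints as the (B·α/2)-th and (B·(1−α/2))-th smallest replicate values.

α = 0.30; lower rank = 20 × 0.150 = 3; upper rank = 20 × 0.850 = 17.
The 3rd smallest replicate is 125.74; the 17th is 130.08.

(125.74, 130.08)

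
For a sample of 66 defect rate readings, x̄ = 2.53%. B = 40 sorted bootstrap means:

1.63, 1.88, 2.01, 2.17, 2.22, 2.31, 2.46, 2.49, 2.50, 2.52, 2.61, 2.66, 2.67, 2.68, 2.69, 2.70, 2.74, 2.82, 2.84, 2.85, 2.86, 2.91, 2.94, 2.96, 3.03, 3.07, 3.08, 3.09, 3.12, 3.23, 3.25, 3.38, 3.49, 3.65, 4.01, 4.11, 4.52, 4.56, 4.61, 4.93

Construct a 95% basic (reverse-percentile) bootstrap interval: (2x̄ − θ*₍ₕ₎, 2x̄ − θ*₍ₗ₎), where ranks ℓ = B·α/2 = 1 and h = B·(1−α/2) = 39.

Percentile endpoints at ranks 1 and 39: θ*₍1₎ = 1.63, θ*₍39₎ = 4.61.
Basic interval reflects these around x̄:
  lower = 2 × 2.53 − 4.61 = 0.45
  upper = 2 × 2.53 − 1.63 = 3.43

(0.45, 3.43)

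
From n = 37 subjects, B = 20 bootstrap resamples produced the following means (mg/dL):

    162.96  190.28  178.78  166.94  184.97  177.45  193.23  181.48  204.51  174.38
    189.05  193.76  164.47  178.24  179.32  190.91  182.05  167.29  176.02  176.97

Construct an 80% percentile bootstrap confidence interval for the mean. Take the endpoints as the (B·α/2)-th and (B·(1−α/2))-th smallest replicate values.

Sorted replicates: 162.96, 164.47, 166.94, 167.29, 174.38, 176.02, 176.97, 177.45, 178.24, 178.78, 179.32, 181.48, 182.05, 184.97, 189.05, 190.28, 190.91, 193.23, 193.76, 204.51
α = 0.20; lower rank = 20 × 0.100 = 2; upper rank = 20 × 0.900 = 18.
The 2nd smallest replicate is 164.47; the 18th is 193.23.

(164.47, 193.23)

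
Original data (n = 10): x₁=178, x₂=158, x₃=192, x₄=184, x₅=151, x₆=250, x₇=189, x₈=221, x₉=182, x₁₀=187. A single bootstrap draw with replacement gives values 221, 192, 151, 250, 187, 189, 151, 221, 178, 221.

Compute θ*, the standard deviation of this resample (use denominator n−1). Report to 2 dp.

Mean = 196.1000; sum of squared deviations = 9310.9000
s² = 9310.9000 / 9 = 1034.5444
s = √1034.5444 = 32.16

θ* = 32.16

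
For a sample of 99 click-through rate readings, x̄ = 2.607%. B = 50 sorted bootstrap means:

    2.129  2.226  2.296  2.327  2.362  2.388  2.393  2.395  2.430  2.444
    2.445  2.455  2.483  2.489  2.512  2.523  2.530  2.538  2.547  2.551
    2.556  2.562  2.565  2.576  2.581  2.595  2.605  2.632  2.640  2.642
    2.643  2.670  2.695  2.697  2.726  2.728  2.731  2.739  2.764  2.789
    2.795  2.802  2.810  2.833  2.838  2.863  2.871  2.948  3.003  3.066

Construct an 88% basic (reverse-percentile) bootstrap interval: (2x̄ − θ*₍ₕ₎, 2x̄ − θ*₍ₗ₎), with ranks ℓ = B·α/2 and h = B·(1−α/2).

Percentile endpoints at ranks 3 and 47: θ*₍3₎ = 2.296, θ*₍47₎ = 2.871.
Basic interval reflects these around x̄:
  lower = 2 × 2.607 − 2.871 = 2.343
  upper = 2 × 2.607 − 2.296 = 2.918

(2.343, 2.918)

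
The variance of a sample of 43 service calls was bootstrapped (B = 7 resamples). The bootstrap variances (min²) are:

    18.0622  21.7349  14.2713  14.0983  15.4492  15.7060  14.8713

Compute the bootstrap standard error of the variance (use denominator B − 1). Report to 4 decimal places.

Bootstrap SE is the standard deviation of the 7 replicate variances.
Mean of replicates: (18.0622 + 21.7349 + 14.2713 + 14.0983 + 15.4492 + 15.7060 + 14.8713) / 7 = 114.19320 / 7 = 16.31331
Sum of squared deviations: (+1.74889)² + (+5.42159)² + (−2.04201)² + (−2.21501)² + (−0.86411)² + (−0.60731)² + (−1.44201)² = 44.72323
Variance = 44.72323 / 6 = 7.45387
SE* = √7.45387

SE* = 2.7302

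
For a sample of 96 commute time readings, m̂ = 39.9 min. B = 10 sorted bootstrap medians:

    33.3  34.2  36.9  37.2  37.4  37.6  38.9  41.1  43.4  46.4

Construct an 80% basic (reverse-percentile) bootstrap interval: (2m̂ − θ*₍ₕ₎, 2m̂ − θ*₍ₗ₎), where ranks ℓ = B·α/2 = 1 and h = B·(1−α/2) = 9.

(36.4, 46.5)

Percentile endpoints at ranks 1 and 9: θ*₍1₎ = 33.3, θ*₍9₎ = 43.4.
Basic interval reflects these around m̂:
  lower = 2 × 39.9 − 43.4 = 36.4
  upper = 2 × 39.9 − 33.3 = 46.5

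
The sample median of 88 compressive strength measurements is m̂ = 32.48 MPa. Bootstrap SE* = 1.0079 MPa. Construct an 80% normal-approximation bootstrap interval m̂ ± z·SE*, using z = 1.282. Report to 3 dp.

Margin = 1.282 × 1.0079 = 1.2921
Interval: 32.48 ± 1.2921

(31.188, 33.772)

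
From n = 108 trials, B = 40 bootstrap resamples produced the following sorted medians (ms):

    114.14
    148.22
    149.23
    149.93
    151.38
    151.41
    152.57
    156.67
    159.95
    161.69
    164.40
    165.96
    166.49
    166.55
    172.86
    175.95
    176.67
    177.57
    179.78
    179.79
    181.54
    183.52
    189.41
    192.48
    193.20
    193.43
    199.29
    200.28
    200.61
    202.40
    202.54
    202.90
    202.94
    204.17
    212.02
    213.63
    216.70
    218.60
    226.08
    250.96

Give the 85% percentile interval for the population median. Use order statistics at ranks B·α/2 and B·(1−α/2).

α = 0.15; lower rank = 40 × 0.075 = 3; upper rank = 40 × 0.925 = 37.
The 3rd smallest replicate is 149.23; the 37th is 216.70.

(149.23, 216.70)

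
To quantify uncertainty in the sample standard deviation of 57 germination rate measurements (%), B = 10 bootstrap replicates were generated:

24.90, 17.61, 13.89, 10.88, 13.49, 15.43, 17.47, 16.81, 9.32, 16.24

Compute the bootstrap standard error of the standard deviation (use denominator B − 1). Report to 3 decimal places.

SE* = 4.282

Bootstrap SE is the standard deviation of the 10 replicate standard deviations.
Mean of replicates: (24.90 + 17.61 + 13.89 + 10.88 + 13.49 + 15.43 + 17.47 + 16.81 + 9.32 + 16.24) / 10 = 156.0400 / 10 = 15.6040
Sum of squared deviations: (+9.2960)² + (+2.0060)² + (−1.7140)² + (−4.7240)² + (−2.1140)² + (−0.1740)² + (+1.8660)² + (+1.2060)² + (−6.2840)² + (+0.6360)² = 165.0224
Variance = 165.0224 / 9 = 18.3358
SE* = √18.3358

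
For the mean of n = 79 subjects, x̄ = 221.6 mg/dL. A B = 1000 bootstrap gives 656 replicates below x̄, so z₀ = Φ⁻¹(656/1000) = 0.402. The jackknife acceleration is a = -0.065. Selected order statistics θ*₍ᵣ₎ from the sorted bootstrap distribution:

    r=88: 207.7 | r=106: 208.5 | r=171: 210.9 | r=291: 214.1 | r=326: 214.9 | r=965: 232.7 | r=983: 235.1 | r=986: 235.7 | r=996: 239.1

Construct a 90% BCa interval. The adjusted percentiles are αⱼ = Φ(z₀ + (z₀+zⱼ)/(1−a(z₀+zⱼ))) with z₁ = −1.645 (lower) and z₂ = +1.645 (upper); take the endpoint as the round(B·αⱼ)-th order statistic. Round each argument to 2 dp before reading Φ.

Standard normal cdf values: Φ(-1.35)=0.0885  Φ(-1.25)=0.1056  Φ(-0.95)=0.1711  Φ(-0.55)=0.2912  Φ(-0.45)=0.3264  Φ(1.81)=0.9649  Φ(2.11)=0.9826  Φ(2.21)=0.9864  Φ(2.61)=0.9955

Lower: z₀ + z₁ = 0.402 + (-1.645) = -1.243; 1 − a(z₀+z₁) = 1 − (-0.065)(-1.243) = 0.9192; argument = 0.402 + (-1.243)/0.9192 = -0.9503 → -0.95.
α₁ = Φ(-0.95) = 0.1711; rank = round(1000 × 0.1711) = 171; θ*₍171₎ = 210.9.
Upper: z₀ + z₂ = 2.047; 1 − a(z₀+z₂) = 1.1331; argument = 2.2086 → 2.21; α₂ = 0.9864; rank = 986; θ*₍986₎ = 235.7.

(210.9, 235.7)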